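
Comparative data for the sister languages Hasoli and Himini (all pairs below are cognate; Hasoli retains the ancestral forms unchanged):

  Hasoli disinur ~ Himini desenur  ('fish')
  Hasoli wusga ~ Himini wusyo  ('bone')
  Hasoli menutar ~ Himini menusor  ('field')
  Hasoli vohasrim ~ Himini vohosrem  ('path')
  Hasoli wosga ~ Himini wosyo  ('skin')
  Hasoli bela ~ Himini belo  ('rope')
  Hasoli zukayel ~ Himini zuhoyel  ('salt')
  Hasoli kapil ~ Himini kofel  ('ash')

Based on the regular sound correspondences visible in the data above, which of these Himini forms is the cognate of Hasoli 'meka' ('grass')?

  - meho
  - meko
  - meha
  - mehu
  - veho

zukayel ~ zuhoyel — Hasoli k corresponds to Himini h between vowels (before a back vowel).
wusga ~ wusyo, wosga ~ wosyo — Hasoli a corresponds to Himini o word-finally.
Applying these to Hasoli 'meka':
  meka → meha   (k→h between vowels (before a back vowel))
  meha → meho   (a→o word-finally)
So the Himini cognate is 'meho'.

meho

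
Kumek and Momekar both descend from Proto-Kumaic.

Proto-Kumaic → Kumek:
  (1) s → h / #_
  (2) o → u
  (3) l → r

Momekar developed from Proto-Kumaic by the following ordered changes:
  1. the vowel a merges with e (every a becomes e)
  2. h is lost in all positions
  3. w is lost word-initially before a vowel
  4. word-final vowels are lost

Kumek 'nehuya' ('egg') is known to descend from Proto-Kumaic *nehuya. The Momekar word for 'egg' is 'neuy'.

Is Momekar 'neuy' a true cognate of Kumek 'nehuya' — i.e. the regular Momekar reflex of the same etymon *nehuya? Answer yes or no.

yes

Derive the expected Momekar reflex of *nehuya:
Momekar: *nehuya > nehuye > neuye > neuy  (by vowel merger, h-loss, apocope)
Momekar 'neuy' matches the regular reflex exactly, so the pair is cognate.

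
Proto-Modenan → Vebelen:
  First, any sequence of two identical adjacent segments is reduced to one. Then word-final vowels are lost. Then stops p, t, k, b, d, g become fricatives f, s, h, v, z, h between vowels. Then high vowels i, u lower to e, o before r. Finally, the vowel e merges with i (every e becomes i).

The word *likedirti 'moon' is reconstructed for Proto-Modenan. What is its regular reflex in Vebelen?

lihizirt

Vebelen: start from *likedirti.
  rule 1: no change — likedirti
  rule 2 (apocope): likedirti → likedirt
  rule 3 (intervocalic lenition): likedirt → lihezirt
  rule 4 (pre-rhotic lowering): lihezirt → lihezert
  rule 5 (vowel merger): lihezert → lihizirt
  ⇒ Vebelen lihizirt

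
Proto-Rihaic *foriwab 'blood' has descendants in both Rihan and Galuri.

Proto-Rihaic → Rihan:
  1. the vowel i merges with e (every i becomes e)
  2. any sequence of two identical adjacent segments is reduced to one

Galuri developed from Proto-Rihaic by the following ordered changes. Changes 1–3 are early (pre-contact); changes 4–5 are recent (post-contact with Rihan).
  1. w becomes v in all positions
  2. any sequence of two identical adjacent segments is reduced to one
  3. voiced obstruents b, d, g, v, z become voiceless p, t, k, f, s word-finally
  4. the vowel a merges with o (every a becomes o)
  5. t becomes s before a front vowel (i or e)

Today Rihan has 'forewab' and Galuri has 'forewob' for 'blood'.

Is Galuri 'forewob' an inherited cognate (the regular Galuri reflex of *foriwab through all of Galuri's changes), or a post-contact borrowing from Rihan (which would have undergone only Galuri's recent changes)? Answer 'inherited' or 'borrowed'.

borrowed

If inherited, *foriwab would pass through all of Galuri's changes:
Galuri: *foriwab > forivab > forivap > forivop  (by unconditioned shift, final devoicing, vowel merger)
If borrowed from Rihan 'forewab' after the early changes, it would undergo only the recent ones:
  rule 4 (vowel merger): forewab → forewob
  rule 5 (palatalisation): no change (forewob)
  ⇒ as a loan: forewob
Galuri 'forewob' matches the loan outcome 'forewob', not the inherited 'forivop' — it skipped the early Galuri changes, so it was borrowed from Rihan.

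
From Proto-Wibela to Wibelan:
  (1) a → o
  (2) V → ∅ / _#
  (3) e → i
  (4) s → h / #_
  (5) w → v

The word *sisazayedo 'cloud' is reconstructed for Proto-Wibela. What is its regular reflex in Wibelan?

hisozoyid

Wibelan: *sisazayedo > sisozoyedo > sisozoyed > sisozoyid > hisozoyid  (by vowel merger, apocope, vowel merger, debuccalisation)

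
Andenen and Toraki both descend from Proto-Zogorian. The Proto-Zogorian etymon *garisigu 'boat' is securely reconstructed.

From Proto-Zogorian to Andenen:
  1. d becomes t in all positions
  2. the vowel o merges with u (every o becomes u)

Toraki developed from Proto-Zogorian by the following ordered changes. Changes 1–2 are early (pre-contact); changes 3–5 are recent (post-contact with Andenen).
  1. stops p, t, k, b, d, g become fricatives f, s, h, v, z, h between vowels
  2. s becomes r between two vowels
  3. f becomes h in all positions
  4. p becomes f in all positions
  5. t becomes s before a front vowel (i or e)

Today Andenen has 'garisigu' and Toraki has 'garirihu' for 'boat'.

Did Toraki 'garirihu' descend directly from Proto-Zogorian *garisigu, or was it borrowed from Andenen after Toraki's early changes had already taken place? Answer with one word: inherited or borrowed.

If inherited, *garisigu would pass through all of Toraki's changes:
Toraki: *garisigu
  garisigu → garisihu   [intervocalic lenition]
  garisihu → garirihu   [rhotacism]
  garirihu (rule 3 does not apply)
  garirihu (rule 4 does not apply)
  garirihu (rule 5 does not apply)
  giving Toraki garirihu.
If borrowed from Andenen 'garisigu' after the early changes, it would undergo only the recent ones:
  rule 3 (unconditioned shift): no change (garisigu)
  rule 4 (unconditioned shift): no change (garisigu)
  rule 5 (palatalisation): no change (garisigu)
  ⇒ as a loan: garisigu
Toraki 'garirihu' matches the inherited outcome exactly, so it is an inherited cognate, not a loan.

inherited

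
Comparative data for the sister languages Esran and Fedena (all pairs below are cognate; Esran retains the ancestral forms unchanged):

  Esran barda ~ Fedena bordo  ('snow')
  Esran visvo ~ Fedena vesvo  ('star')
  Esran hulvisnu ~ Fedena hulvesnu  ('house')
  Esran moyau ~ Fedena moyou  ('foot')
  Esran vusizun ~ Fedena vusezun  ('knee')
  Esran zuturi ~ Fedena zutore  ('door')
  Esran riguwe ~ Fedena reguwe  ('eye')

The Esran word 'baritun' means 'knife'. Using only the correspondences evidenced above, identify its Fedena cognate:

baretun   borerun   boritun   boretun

barda ~ bordo — Esran a corresponds to Fedena o after a consonant, before r.
visvo ~ vesvo, hulvisnu ~ hulvesnu — Esran i corresponds to Fedena e after a consonant, before a consonant other than r, m, n, p, b, f, v.
Applying these to Esran 'baritun':
  baritun → boritun   (a→o after a consonant, before r)
  boritun → boretun   (i→e after a consonant, before a consonant other than r, m, n, p, b, f, v)
So the Fedena cognate is 'boretun'.

boretun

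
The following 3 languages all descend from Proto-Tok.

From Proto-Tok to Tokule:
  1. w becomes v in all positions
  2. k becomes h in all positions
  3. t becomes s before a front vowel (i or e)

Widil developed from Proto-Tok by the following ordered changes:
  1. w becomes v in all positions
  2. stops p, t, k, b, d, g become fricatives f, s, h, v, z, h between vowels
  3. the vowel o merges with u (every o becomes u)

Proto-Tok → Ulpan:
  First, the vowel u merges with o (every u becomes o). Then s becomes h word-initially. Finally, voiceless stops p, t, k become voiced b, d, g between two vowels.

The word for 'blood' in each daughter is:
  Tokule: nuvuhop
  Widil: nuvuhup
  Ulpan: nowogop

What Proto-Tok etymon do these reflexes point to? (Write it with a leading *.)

*nuwukop

Position 3: Tokule has v, Widil has v, Ulpan has w. Ulpan preserves w here (none of its changes turn any other segment into w), so the proto-segment is *w.
Position 2: Tokule has u, Widil has u, Ulpan has o. Tokule preserves u here (none of its changes turn any other segment into u), so the proto-segment is *u.
Continuing position by position gives *nuwukop; check it forward:
Tokule: *nuwukop > nuvukop > nuvuhop  (by unconditioned shift, unconditioned shift)
Widil: *nuwukop > nuvukop > nuvuhop > nuvuhup  (by unconditioned shift, intervocalic lenition, vowel merger)
Ulpan: *nuwukop > nowokop > nowogop  (by vowel merger, intervocalic voicing)
No other proto-form is consistent with every reflex, so the reconstruction is *nuwukop.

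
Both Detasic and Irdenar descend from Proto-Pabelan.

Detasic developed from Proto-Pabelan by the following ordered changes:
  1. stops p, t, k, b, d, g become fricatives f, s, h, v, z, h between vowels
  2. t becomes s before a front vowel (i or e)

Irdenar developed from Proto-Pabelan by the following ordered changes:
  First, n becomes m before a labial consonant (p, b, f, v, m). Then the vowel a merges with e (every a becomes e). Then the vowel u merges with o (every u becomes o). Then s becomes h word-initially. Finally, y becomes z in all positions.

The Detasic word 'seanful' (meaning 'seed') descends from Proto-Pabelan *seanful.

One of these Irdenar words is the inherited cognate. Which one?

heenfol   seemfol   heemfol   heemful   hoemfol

Irdenar: *seanful
  seanful → seamful   [nasal place assimilation]
  seamful → seemful   [vowel merger]
  seemful → seemfol   [vowel merger]
  seemfol → heemfol   [debuccalisation]
  heemfol (rule 5 does not apply)
  giving Irdenar heemfol.
Among the options, 'heemfol' alone shows every Irdenar change applied in order.

heemfol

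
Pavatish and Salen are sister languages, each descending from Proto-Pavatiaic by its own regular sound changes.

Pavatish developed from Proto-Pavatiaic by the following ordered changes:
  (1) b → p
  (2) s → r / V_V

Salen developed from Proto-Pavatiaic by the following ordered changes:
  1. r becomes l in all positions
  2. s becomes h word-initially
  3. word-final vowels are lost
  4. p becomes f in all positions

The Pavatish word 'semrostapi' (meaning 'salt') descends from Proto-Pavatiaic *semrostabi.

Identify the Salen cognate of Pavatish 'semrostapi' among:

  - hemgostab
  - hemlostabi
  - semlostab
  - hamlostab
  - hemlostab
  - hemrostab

hemlostab

Salen: *semrostabi
  semrostabi → semlostabi   [unconditioned shift]
  semlostabi → hemlostabi   [debuccalisation]
  hemlostabi → hemlostab   [apocope]
  hemlostab (rule 4 does not apply)
  giving Salen hemlostab.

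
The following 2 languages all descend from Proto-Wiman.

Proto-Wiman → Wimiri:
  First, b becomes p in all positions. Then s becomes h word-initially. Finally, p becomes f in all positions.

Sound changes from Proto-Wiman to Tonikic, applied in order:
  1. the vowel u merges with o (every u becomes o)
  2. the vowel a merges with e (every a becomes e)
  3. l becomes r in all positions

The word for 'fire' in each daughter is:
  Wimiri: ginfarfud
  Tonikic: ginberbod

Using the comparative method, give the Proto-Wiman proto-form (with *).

*ginbarbud

Position 4: Wimiri has f, Tonikic has b. Tonikic preserves b here (none of its changes turn any other segment into b), so the proto-segment is *b.
Position 7: Wimiri has f, Tonikic has b. Tonikic preserves b here (none of its changes turn any other segment into b), so the proto-segment is *b.
Continuing position by position gives *ginbarbud; check it forward:
Wimiri: start from *ginbarbud.
  rule 1 (unconditioned shift): ginbarbud → ginparpud
  rule 2: no change — ginparpud
  rule 3 (unconditioned shift): ginparpud → ginfarfud
  ⇒ Wimiri ginfarfud
Tonikic: *ginbarbud > ginbarbod > ginberbod  (by vowel merger, vowel merger)
Only *ginbarbud yields all of Wimiri ginfarfud, Tonikic ginberbod.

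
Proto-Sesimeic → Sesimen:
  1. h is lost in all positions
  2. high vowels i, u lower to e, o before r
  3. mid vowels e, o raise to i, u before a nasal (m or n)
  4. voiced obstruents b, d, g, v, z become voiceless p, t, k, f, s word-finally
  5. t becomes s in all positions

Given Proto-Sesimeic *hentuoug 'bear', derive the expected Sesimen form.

Sesimen: *hentuoug > entuoug > intuoug > intuouk > insuouk  (by h-loss, pre-nasal raising, final devoicing, unconditioned shift)

insuouk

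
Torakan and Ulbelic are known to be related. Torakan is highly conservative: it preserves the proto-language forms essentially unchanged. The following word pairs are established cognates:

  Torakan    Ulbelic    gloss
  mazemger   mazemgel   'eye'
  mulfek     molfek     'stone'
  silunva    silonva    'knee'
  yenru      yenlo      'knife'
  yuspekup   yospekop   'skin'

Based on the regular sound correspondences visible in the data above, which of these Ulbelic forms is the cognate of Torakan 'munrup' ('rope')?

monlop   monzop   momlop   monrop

silunva ~ silonva — Torakan u corresponds to Ulbelic o after a consonant, before a nasal.
yenru ~ yenlo — Torakan r corresponds to Ulbelic l after a consonant, before a back vowel.
yuspekup ~ yospekop — Torakan u corresponds to Ulbelic o after a consonant, before a labial obstruent.
Applying these to Torakan 'munrup':
  munrup → monrup   (u→o after a consonant, before a nasal)
  monrup → monlup   (r→l after a consonant, before a back vowel)
  monlup → monlop   (u→o after a consonant, before a labial obstruent)
So the Ulbelic cognate is 'monlop'.

monlop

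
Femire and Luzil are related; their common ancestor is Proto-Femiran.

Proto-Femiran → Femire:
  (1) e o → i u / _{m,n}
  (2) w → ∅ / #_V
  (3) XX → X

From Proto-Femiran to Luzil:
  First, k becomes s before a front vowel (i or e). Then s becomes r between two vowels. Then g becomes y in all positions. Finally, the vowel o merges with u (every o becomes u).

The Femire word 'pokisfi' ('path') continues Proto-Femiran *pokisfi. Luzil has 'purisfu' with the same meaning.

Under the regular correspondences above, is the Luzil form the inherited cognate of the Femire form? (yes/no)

Derive the expected Luzil reflex of *pokisfi:
Luzil: start from *pokisfi.
  rule 1 (palatalisation): pokisfi → posisfi
  rule 2 (rhotacism): posisfi → porisfi
  rule 3: no change — porisfi
  rule 4 (vowel merger): porisfi → purisfi
  ⇒ Luzil purisfi
The regular Luzil reflex would be 'purisfi', but the attested form is 'purisfu'. The correspondence is irregular, so they are not cognates (the Luzil form has a different source).

no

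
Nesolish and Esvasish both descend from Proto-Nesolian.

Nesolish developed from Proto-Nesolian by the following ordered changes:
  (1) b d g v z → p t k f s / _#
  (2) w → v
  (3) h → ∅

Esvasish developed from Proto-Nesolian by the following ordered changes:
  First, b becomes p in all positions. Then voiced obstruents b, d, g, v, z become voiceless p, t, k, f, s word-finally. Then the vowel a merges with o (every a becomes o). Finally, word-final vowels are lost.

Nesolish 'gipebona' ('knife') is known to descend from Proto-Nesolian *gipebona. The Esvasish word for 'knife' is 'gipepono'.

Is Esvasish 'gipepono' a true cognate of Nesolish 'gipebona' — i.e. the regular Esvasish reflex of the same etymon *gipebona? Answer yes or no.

no

Derive the expected Esvasish reflex of *gipebona:
Esvasish: *gipebona
  gipebona → gipepona   [unconditioned shift]
  gipepona (rule 2 does not apply)
  gipepona → gipepono   [vowel merger]
  gipepono → gipepon   [apocope]
  giving Esvasish gipepon.
The regular Esvasish reflex would be 'gipepon', but the attested form is 'gipepono'. The correspondence is irregular, so they are not cognates (the Esvasish form has a different source).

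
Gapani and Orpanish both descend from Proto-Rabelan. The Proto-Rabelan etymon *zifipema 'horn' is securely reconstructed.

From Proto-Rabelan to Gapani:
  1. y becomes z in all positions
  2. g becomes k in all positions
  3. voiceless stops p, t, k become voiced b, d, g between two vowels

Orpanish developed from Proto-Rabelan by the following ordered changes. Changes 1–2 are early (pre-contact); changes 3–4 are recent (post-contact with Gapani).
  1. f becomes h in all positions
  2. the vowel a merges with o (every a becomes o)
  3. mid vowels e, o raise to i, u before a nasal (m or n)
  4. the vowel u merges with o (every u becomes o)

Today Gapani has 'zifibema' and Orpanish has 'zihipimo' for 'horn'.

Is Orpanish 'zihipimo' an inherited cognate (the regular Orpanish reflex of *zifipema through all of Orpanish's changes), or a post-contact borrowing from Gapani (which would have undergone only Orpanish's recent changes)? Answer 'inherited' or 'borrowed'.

inherited

If inherited, *zifipema would pass through all of Orpanish's changes:
Orpanish: *zifipema > zihipema > zihipemo > zihipimo  (by unconditioned shift, vowel merger, pre-nasal raising)
If borrowed from Gapani 'zifibema' after the early changes, it would undergo only the recent ones:
  rule 3 (pre-nasal raising): zifibema → zifibima
  rule 4 (vowel merger): no change (zifibima)
  ⇒ as a loan: zifibima
Orpanish 'zihipimo' matches the inherited outcome exactly, so it is an inherited cognate, not a loan.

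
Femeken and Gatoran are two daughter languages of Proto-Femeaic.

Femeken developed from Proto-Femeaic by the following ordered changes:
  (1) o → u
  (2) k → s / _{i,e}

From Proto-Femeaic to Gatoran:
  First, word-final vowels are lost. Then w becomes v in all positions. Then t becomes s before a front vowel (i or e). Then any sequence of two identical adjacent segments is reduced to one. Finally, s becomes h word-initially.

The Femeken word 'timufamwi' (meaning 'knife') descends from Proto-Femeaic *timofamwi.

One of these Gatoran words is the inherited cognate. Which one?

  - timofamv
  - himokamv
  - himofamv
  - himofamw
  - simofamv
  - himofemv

Gatoran: start from *timofamwi.
  rule 1 (apocope): timofamwi → timofamw
  rule 2 (unconditioned shift): timofamw → timofamv
  rule 3 (palatalisation): timofamv → simofamv
  rule 4: no change — simofamv
  rule 5 (debuccalisation): simofamv → himofamv
  ⇒ Gatoran himofamv

himofamv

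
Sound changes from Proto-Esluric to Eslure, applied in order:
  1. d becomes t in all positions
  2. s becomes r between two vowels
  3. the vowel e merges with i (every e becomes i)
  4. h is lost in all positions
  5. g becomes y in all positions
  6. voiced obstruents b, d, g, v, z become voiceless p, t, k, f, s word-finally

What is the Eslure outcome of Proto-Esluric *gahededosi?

Eslure: start from *gahededosi.
  rule 1 (unconditioned shift): gahededosi → gahetetosi
  rule 2 (rhotacism): gahetetosi → gahetetori
  rule 3 (vowel merger): gahetetori → gahititori
  rule 4 (h-loss): gahititori → gaititori
  rule 5 (unconditioned shift): gaititori → yaititori
  rule 6: no change — yaititori
  ⇒ Eslure yaititori

yaititori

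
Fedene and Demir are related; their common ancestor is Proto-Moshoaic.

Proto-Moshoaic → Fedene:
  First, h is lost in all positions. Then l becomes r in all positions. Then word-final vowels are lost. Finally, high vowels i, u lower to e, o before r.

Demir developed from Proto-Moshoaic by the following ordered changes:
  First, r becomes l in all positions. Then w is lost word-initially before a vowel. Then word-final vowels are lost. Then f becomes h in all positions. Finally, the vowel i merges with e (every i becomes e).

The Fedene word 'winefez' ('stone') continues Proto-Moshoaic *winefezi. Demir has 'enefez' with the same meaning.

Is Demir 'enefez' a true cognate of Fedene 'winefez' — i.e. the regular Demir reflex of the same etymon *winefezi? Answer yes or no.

Derive the expected Demir reflex of *winefezi:
Demir: *winefezi > inefezi > inefez > inehez > enehez  (by glide loss, apocope, unconditioned shift, vowel merger)
The regular Demir reflex would be 'enehez', but the attested form is 'enefez'. The correspondence is irregular, so they are not cognates (the Demir form has a different source).

no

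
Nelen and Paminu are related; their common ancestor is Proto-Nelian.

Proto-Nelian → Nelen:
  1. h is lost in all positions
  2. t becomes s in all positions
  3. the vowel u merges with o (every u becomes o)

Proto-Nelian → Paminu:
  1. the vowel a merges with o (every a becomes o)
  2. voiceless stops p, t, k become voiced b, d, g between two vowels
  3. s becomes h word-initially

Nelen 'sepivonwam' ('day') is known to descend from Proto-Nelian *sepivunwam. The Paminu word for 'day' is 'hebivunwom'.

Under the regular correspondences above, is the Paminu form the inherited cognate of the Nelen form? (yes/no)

yes

Derive the expected Paminu reflex of *sepivunwam:
Paminu: *sepivunwam
  sepivunwam → sepivunwom   [vowel merger]
  sepivunwom → sebivunwom   [intervocalic voicing]
  sebivunwom → hebivunwom   [debuccalisation]
  giving Paminu hebivunwom.
Paminu 'hebivunwom' matches the regular reflex exactly, so the pair is cognate.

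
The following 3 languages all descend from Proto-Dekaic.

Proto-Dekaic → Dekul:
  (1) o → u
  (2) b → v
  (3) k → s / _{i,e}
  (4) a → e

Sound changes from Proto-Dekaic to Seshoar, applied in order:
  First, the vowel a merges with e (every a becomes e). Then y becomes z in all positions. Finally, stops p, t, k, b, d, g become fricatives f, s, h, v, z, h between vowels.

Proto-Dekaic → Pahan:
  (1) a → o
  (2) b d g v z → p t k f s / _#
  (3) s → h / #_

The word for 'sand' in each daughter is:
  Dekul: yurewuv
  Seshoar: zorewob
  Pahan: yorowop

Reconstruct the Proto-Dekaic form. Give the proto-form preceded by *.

Position 4: Dekul has e, Seshoar has e, Pahan has o. Taking the neighbouring segments as reconstructed: Dekul e could go back to *a or *e; Seshoar e could go back to *a or *e; Pahan o could go back to *a or *o — the one source consistent with every daughter is *a.
Position 7: Dekul has v, Seshoar has b, Pahan has p. Seshoar preserves b here (none of its changes turn any other segment into b), so the proto-segment is *b.
Position 1: Dekul has y, Seshoar has z, Pahan has y. Dekul preserves y here (none of its changes turn any other segment into y), so the proto-segment is *y.
This points to *yorawob. Verify forward in each daughter:
Dekul: *yorawob > yurawub > yurawuv > yurewuv  (by vowel merger, unconditioned shift, vowel merger)
Seshoar: start from *yorawob.
  rule 1 (vowel merger): yorawob → yorewob
  rule 2 (unconditioned shift): yorewob → zorewob
  rule 3: no change — zorewob
  ⇒ Seshoar zorewob
Pahan: *yorawob > yorowob > yorowop  (by vowel merger, final devoicing)
*yorawob is the unique common source.

*yorawob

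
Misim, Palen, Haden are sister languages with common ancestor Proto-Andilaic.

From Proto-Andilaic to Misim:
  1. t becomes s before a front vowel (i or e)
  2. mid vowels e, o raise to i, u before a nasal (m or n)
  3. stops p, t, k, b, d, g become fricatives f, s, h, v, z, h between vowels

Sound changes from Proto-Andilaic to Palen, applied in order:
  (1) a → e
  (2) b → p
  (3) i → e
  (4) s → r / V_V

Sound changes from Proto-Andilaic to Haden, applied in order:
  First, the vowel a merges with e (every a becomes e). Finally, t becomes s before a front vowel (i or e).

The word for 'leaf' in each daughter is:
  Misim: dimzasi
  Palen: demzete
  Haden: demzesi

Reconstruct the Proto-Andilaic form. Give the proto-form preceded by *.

*demzati

Position 2: Misim has i, Palen has e, Haden has e. Taking the neighbouring segments as reconstructed: Misim i could go back to *e or *i; Palen e could go back to *a or *e or *i; Haden e could go back to *a or *e — the one source consistent with every daughter is *e.
Position 6: Misim has s, Palen has t, Haden has s. Palen preserves t here (none of its changes turn any other segment into t), so the proto-segment is *t.
This points to *demzati. Verify forward in each daughter:
Misim: *demzati
  demzati → demzasi   [palatalisation]
  demzasi → dimzasi   [pre-nasal raising]
  dimzasi (rule 3 does not apply)
  giving Misim dimzasi.
Palen: *demzati > demzeti > demzete  (by vowel merger, vowel merger)
Haden: *demzati
  demzati → demzeti   [vowel merger]
  demzeti → demzesi   [palatalisation]
  giving Haden demzesi.
No other proto-form is consistent with every reflex, so the reconstruction is *demzati.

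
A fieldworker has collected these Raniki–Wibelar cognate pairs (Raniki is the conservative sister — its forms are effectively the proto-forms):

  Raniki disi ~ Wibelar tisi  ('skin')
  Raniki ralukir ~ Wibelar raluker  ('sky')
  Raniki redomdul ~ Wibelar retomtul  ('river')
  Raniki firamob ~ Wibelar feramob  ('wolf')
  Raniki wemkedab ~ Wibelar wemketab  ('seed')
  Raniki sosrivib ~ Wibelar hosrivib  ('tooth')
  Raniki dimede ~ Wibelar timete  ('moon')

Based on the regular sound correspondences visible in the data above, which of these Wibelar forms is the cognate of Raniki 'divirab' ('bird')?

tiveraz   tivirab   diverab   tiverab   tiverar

tiverab

disi ~ tisi, dimede ~ timete — Raniki d corresponds to Wibelar t word-initially before a front vowel.
ralukir ~ raluker, firamob ~ feramob — Raniki i corresponds to Wibelar e after a consonant, before r.
Applying these to Raniki 'divirab':
  divirab → tivirab   (d→t word-initially before a front vowel)
  tivirab → tiverab   (i→e after a consonant, before r)
So the Wibelar cognate is 'tiverab'.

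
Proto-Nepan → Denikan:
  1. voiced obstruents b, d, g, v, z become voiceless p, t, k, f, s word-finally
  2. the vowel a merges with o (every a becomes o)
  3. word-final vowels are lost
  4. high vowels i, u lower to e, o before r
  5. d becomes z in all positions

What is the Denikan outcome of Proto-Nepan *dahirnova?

Denikan: *dahirnova
  dahirnova (rule 1 does not apply)
  dahirnova → dohirnovo   [vowel merger]
  dohirnovo → dohirnov   [apocope]
  dohirnov → dohernov   [pre-rhotic lowering]
  dohernov → zohernov   [unconditioned shift]
  giving Denikan zohernov.

zohernov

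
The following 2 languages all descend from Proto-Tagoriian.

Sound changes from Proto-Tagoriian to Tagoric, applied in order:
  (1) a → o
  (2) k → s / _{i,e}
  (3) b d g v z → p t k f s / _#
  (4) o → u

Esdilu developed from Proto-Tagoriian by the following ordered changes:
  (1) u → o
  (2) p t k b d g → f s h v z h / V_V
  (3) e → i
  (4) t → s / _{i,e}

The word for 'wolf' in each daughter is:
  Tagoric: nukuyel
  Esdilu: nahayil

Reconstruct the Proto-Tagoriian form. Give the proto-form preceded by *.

*nakayel

Position 3: Tagoric has k, Esdilu has h. Taking the neighbouring segments as reconstructed: Tagoric k can only go back to *k; Esdilu h could go back to *k or *g or *h — the one source consistent with every daughter is *k.
Position 2: Tagoric has u, Esdilu has a. Esdilu preserves a here (none of its changes turn any other segment into a), so the proto-segment is *a.
Verify the candidate proto-form against each daughter:
Tagoric: *nakayel
  nakayel → nokoyel   [vowel merger]
  nokoyel (rule 2 does not apply)
  nokoyel (rule 3 does not apply)
  nokoyel → nukuyel   [vowel merger]
  giving Tagoric nukuyel.
Esdilu: *nakayel > nahayel > nahayil  (by intervocalic lenition, vowel merger)
No other proto-form is consistent with every reflex, so the reconstruction is *nakayel.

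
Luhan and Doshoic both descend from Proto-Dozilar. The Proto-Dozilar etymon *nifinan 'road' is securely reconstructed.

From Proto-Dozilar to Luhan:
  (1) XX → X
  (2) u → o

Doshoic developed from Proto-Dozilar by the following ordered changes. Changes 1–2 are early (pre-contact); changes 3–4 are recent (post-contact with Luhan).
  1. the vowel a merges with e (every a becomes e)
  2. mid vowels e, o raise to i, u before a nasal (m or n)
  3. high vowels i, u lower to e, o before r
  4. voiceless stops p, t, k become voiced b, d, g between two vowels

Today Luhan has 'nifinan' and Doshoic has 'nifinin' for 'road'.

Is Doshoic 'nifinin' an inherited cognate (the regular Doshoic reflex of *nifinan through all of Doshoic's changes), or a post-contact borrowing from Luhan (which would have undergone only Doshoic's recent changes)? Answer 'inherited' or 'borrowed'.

If inherited, *nifinan would pass through all of Doshoic's changes:
Doshoic: start from *nifinan.
  rule 1 (vowel merger): nifinan → nifinen
  rule 2 (pre-nasal raising): nifinen → nifinin
  rule 3: no change — nifinin
  rule 4: no change — nifinin
  ⇒ Doshoic nifinin
If borrowed from Luhan 'nifinan' after the early changes, it would undergo only the recent ones:
  rule 3 (pre-rhotic lowering): no change (nifinan)
  rule 4 (intervocalic voicing): no change (nifinan)
  ⇒ as a loan: nifinan
Doshoic 'nifinin' matches the inherited outcome exactly, so it is an inherited cognate, not a loan.

inherited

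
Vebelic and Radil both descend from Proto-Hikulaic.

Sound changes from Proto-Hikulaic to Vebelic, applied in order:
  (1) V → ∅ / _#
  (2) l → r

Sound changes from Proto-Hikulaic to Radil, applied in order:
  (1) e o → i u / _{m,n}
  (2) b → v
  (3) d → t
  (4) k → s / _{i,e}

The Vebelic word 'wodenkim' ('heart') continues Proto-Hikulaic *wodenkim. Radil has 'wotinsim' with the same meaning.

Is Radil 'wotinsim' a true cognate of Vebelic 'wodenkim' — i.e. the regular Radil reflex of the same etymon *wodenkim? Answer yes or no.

Derive the expected Radil reflex of *wodenkim:
Radil: *wodenkim
  wodenkim → wodinkim   [pre-nasal raising]
  wodinkim (rule 2 does not apply)
  wodinkim → wotinkim   [unconditioned shift]
  wotinkim → wotinsim   [palatalisation]
  giving Radil wotinsim.
Radil 'wotinsim' matches the regular reflex exactly, so the pair is cognate.

yes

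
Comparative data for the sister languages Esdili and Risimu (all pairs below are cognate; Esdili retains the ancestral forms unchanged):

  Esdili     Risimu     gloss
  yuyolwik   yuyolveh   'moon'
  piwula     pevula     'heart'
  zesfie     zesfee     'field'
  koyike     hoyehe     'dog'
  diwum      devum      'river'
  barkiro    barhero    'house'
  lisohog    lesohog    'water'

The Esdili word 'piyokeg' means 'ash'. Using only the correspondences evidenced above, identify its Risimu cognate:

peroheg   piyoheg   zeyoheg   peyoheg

peyoheg

yuyolwik ~ yuyolveh, piwula ~ pevula — Esdili i corresponds to Risimu e after a consonant, before a consonant other than r, m, n, p, b, f, v.
koyike ~ hoyehe — Esdili k corresponds to Risimu h between vowels (before a front vowel).
Applying these to Esdili 'piyokeg':
  piyokeg → peyokeg   (i→e after a consonant, before a consonant other than r, m, n, p, b, f, v)
  peyokeg → peyoheg   (k→h between vowels (before a front vowel))
So the Risimu cognate is 'peyoheg'.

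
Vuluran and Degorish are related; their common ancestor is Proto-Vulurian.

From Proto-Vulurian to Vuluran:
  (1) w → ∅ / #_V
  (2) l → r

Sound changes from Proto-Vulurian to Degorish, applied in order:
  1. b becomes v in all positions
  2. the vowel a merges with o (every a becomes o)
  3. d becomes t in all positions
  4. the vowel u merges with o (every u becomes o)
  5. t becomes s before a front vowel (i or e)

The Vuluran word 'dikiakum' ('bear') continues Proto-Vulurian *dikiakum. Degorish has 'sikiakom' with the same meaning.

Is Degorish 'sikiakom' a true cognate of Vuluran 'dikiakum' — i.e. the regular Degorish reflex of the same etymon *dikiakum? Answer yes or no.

no

Derive the expected Degorish reflex of *dikiakum:
Degorish: *dikiakum
  dikiakum (rule 1 does not apply)
  dikiakum → dikiokum   [vowel merger]
  dikiokum → tikiokum   [unconditioned shift]
  tikiokum → tikiokom   [vowel merger]
  tikiokom → sikiokom   [palatalisation]
  giving Degorish sikiokom.
The regular Degorish reflex would be 'sikiokom', but the attested form is 'sikiakom'. The correspondence is irregular, so they are not cognates (the Degorish form has a different source).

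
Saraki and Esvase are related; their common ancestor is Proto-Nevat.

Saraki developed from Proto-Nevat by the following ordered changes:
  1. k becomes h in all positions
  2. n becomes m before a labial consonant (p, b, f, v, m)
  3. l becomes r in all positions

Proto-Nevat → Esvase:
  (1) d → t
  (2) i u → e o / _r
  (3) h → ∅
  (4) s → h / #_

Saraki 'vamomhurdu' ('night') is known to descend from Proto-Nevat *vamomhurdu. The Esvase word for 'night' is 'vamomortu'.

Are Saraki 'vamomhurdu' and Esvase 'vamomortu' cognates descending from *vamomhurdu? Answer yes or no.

yes

Derive the expected Esvase reflex of *vamomhurdu:
Esvase: *vamomhurdu > vamomhurtu > vamomhortu > vamomortu  (by unconditioned shift, pre-rhotic lowering, h-loss)
Esvase 'vamomortu' matches the regular reflex exactly, so the pair is cognate.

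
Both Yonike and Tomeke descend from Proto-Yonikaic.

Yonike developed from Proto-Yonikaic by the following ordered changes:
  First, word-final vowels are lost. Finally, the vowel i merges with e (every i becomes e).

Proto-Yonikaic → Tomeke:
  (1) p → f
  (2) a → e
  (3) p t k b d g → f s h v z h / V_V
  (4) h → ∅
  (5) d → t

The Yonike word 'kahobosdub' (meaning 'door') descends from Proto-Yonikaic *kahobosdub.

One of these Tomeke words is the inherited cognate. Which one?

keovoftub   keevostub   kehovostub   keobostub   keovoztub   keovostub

keovostub

Tomeke: start from *kahobosdub.
  rule 1: no change — kahobosdub
  rule 2 (vowel merger): kahobosdub → kehobosdub
  rule 3 (intervocalic lenition): kehobosdub → kehovosdub
  rule 4 (h-loss): kehovosdub → keovosdub
  rule 5 (unconditioned shift): keovosdub → keovostub
  ⇒ Tomeke keovostub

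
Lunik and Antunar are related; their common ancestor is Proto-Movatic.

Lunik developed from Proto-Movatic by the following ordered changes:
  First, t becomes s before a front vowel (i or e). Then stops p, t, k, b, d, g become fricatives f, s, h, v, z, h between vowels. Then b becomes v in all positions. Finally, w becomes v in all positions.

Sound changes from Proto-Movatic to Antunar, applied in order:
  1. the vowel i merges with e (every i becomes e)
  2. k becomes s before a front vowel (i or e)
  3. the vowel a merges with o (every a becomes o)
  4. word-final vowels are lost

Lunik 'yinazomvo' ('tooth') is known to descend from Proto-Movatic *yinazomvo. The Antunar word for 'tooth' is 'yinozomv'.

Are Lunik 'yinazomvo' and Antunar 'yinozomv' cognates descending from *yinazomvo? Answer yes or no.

Derive the expected Antunar reflex of *yinazomvo:
Antunar: *yinazomvo
  yinazomvo → yenazomvo   [vowel merger]
  yenazomvo (rule 2 does not apply)
  yenazomvo → yenozomvo   [vowel merger]
  yenozomvo → yenozomv   [apocope]
  giving Antunar yenozomv.
The regular Antunar reflex would be 'yenozomv', but the attested form is 'yinozomv'. The correspondence is irregular, so they are not cognates (the Antunar form has a different source).

no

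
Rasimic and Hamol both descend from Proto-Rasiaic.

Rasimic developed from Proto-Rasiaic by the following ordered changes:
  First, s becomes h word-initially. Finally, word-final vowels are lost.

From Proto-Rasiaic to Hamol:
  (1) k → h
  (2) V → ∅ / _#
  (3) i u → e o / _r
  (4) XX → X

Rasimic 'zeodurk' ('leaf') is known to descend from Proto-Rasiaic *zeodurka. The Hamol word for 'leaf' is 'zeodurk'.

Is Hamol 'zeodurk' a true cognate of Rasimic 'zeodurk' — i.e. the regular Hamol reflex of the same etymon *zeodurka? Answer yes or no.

Derive the expected Hamol reflex of *zeodurka:
Hamol: start from *zeodurka.
  rule 1 (unconditioned shift): zeodurka → zeodurha
  rule 2 (apocope): zeodurha → zeodurh
  rule 3 (pre-rhotic lowering): zeodurh → zeodorh
  rule 4: no change — zeodorh
  ⇒ Hamol zeodorh
The regular Hamol reflex would be 'zeodorh', but the attested form is 'zeodurk'. The correspondence is irregular, so they are not cognates (the Hamol form has a different source).

no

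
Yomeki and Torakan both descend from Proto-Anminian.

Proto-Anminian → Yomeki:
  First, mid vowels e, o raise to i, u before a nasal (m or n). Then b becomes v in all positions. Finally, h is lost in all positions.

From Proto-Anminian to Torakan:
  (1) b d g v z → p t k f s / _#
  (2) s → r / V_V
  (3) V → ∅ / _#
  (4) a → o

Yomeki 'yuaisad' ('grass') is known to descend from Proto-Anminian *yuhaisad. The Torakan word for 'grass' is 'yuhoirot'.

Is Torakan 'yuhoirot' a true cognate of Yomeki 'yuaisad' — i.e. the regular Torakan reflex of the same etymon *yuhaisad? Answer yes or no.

Derive the expected Torakan reflex of *yuhaisad:
Torakan: start from *yuhaisad.
  rule 1 (final devoicing): yuhaisad → yuhaisat
  rule 2 (rhotacism): yuhaisat → yuhairat
  rule 3: no change — yuhairat
  rule 4 (vowel merger): yuhairat → yuhoirot
  ⇒ Torakan yuhoirot
Torakan 'yuhoirot' matches the regular reflex exactly, so the pair is cognate.

yes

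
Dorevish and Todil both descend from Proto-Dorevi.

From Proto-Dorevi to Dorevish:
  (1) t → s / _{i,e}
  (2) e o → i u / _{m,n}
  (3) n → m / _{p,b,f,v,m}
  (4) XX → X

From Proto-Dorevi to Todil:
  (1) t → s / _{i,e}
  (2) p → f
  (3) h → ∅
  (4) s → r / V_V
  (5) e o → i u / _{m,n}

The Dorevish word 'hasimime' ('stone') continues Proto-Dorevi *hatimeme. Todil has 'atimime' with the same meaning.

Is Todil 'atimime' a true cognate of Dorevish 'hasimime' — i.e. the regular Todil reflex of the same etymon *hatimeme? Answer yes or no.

no

Derive the expected Todil reflex of *hatimeme:
Todil: *hatimeme > hasimeme > asimeme > arimeme > arimime  (by palatalisation, h-loss, rhotacism, pre-nasal raising)
The regular Todil reflex would be 'arimime', but the attested form is 'atimime'. The correspondence is irregular, so they are not cognates (the Todil form has a different source).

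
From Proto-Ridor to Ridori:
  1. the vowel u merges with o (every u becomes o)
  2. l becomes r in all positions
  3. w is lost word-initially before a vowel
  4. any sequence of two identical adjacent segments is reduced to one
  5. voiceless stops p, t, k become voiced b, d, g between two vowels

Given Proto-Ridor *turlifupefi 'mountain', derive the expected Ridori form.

torifobefi

Ridori: *turlifupefi
  turlifupefi → torlifopefi   [vowel merger]
  torlifopefi → torrifopefi   [unconditioned shift]
  torrifopefi (rule 3 does not apply)
  torrifopefi → torifopefi   [degemination]
  torifopefi → torifobefi   [intervocalic voicing]
  giving Ridori torifobefi.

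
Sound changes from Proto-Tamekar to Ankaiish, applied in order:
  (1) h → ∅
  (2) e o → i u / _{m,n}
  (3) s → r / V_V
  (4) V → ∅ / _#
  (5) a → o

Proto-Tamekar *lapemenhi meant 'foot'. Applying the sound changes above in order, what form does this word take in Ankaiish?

lopimin

Ankaiish: *lapemenhi > lapemeni > lapimini > lapimin > lopimin  (by h-loss, pre-nasal raising, apocope, vowel merger)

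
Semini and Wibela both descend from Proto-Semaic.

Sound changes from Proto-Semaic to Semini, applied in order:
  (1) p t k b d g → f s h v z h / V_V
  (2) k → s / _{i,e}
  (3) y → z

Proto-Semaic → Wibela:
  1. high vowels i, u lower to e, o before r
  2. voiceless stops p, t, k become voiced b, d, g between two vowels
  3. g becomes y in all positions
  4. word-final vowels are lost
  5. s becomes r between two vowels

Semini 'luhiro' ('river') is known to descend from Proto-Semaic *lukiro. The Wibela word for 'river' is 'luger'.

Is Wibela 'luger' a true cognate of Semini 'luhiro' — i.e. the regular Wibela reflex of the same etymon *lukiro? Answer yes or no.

no

Derive the expected Wibela reflex of *lukiro:
Wibela: *lukiro > lukero > lugero > luyero > luyer  (by pre-rhotic lowering, intervocalic voicing, unconditioned shift, apocope)
The regular Wibela reflex would be 'luyer', but the attested form is 'luger'. The correspondence is irregular, so they are not cognates (the Wibela form has a different source).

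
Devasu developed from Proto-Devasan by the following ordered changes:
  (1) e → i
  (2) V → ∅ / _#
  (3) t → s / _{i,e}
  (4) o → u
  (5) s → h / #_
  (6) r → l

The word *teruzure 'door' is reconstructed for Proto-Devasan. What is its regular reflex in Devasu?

Devasu: *teruzure
  teruzure → tiruzuri   [vowel merger]
  tiruzuri → tiruzur   [apocope]
  tiruzur → siruzur   [palatalisation]
  siruzur (rule 4 does not apply)
  siruzur → hiruzur   [debuccalisation]
  hiruzur → hiluzul   [unconditioned shift]
  giving Devasu hiluzul.

hiluzul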